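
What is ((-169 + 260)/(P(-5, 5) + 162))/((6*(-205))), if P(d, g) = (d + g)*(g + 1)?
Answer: -91/199260 ≈ -0.00045669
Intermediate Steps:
P(d, g) = (1 + g)*(d + g) (P(d, g) = (d + g)*(1 + g) = (1 + g)*(d + g))
((-169 + 260)/(P(-5, 5) + 162))/((6*(-205))) = ((-169 + 260)/((-5 + 5 + 5² - 5*5) + 162))/((6*(-205))) = (91/((-5 + 5 + 25 - 25) + 162))/(-1230) = (91/(0 + 162))*(-1/1230) = (91/162)*(-1/1230) = -91/199260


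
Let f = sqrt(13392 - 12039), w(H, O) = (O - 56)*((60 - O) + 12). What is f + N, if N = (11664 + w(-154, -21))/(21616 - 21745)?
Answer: -1501/43 + sqrt(1353) ≈ 1.8762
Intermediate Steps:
w(H, O) = (-56 + O)*(72 - O)
f = sqrt(1353) ≈ 36.783
N = -1501/43 (N = (11664 + (-4032 - 1*(-21)**2 + 128*(-21)))/(21616 - 21745) = (11664 + (-4032 - 1*441 - 2688))/(-129) = (11664 + (-4032 - 441 - 2688))*(-1/129) = (11664 - 7161)*(-1/129) = 4503*(-1/129) = -1501/43 ≈ -34.907)
f + N = sqrt(1353) - 1501/43 = -1501/43 + sqrt(1353)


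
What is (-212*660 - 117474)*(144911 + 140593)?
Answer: -73487016576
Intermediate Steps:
(-212*660 - 117474)*(144911 + 140593) = (-139920 - 117474)*285504 = -257394*285504 = -73487016576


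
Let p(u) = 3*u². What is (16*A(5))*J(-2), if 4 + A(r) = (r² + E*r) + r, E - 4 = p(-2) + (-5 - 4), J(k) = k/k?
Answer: 976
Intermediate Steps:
J(k) = 1
E = 7 (E = 4 + (3*(-2)² + (-5 - 4)) = 4 + (3*4 - 9) = 4 + (12 - 9) = 4 + 3 = 7)
A(r) = -4 + r² + 8*r (A(r) = -4 + ((r² + 7*r) + r) = -4 + (r² + 8*r) = -4 + r² + 8*r)
(16*A(5))*J(-2) = (16*(-4 + 5² + 8*5))*1 = (16*(-4 + 25 + 40))*1 = (16*61)*1 = 976*1 = 976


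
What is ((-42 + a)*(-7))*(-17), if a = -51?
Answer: -11067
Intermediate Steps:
((-42 + a)*(-7))*(-17) = ((-42 - 51)*(-7))*(-17) = -93*(-7)*(-17) = 651*(-17) = -11067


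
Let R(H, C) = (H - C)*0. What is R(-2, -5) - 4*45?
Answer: -180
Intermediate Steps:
R(H, C) = 0
R(-2, -5) - 4*45 = 0 - 4*45 = 0 - 180 = -180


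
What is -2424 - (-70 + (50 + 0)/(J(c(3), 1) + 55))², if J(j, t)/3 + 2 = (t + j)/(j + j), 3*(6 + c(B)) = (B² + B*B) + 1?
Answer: -870904/121 ≈ -7197.6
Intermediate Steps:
c(B) = -17/3 + 2*B²/3 (c(B) = -6 + ((B² + B*B) + 1)/3 = -6 + ((B² + B²) + 1)/3 = -6 + (2*B² + 1)/3 = -6 + (1 + 2*B²)/3 = -6 + (⅓ + 2*B²/3) = -17/3 + 2*B²/3)
J(j, t) = -6 + 3*(j + t)/(2*j) (J(j, t) = -6 + 3*((t + j)/(j + j)) = -6 + 3*((j + t)/((2*j))) = -6 + 3*((j + t)*(1/(2*j))) = -6 + 3*((j + t)/(2*j)) = -6 + 3*(j + t)/(2*j))
-2424 - (-70 + (50 + 0)/(J(c(3), 1) + 55))² = -2424 - (-70 + (50 + 0)/(3*(1 - 3*(-17/3 + (⅔)*3²))/(2*(-17/3 + (⅔)*3²)) + 55))² = -2424 - (-70 + 50/(3*(1 - 3*(-17/3 + (⅔)*9))/(2*(-17/3 + (⅔)*9)) + 55))² = -2424 - (-70 + 50/(3*(1 - 3*(-17/3 + 6))/(2*(-17/3 + 6)) + 55))² = -2424 - (-70 + 50/(3*(1 - 3*⅓)/(2*(⅓)) + 55))² = -2424 - (-70 + 50/((3/2)*3*(1 - 1) + 55))² = -2424 - (-70 + 50/((3/2)*3*0 + 55))² = -2424 - (-70 + 50/(0 + 55))² = -2424 - (-70 + 50/55)² = -2424 - (-70 + 50*(1/55))² = -2424 - (-70 + 10/11)² = -2424 - (-760/11)² = -2424 - 1*577600/121 = -2424 - 577600/121 = -870904/121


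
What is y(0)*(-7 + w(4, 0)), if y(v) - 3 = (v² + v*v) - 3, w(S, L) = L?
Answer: 0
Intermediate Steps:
y(v) = 2*v² (y(v) = 3 + ((v² + v*v) - 3) = 3 + ((v² + v²) - 3) = 3 + (2*v² - 3) = 3 + (-3 + 2*v²) = 2*v²)
y(0)*(-7 + w(4, 0)) = (2*0²)*(-7 + 0) = (2*0)*(-7) = 0*(-7) = 0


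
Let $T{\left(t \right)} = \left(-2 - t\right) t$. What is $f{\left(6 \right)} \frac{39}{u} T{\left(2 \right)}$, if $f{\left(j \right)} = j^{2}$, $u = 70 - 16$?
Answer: $-208$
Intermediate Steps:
$u = 54$
$T{\left(t \right)} = t \left(-2 - t\right)$
$f{\left(6 \right)} \frac{39}{u} T{\left(2 \right)} = 6^{2} \cdot \frac{39}{54} \left(\left(-1\right) 2 \left(2 + 2\right)\right) = 36 \cdot 39 \cdot \frac{1}{54} \left(\left(-1\right) 2 \cdot 4\right) = 36 \cdot \frac{13}{18} \left(-8\right) = 36 \left(- \frac{52}{9}\right) = -208$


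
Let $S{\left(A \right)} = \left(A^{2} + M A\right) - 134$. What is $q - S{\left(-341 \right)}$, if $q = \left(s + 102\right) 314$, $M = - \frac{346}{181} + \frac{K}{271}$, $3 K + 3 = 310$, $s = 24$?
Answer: $- \frac{11346392470}{147153} \approx -77106.0$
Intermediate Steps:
$K = \frac{307}{3}$ ($K = -1 + \frac{1}{3} \cdot 310 = -1 + \frac{310}{3} = \frac{307}{3} \approx 102.33$)
$M = - \frac{225731}{147153}$ ($M = - \frac{346}{181} + \frac{307}{3 \cdot 271} = \left(-346\right) \frac{1}{181} + \frac{307}{3} \cdot \frac{1}{271} = - \frac{346}{181} + \frac{307}{813} = - \frac{225731}{147153} \approx -1.534$)
$q = 39564$ ($q = \left(24 + 102\right) 314 = 126 \cdot 314 = 39564$)
$S{\left(A \right)} = -134 + A^{2} - \frac{225731 A}{147153}$ ($S{\left(A \right)} = \left(A^{2} - \frac{225731 A}{147153}\right) - 134 = -134 + A^{2} - \frac{225731 A}{147153}$)
$q - S{\left(-341 \right)} = 39564 - \left(-134 + \left(-341\right)^{2} - - \frac{76974271}{147153}\right) = 39564 - \left(-134 + 116281 + \frac{76974271}{147153}\right) = 39564 - \frac{17168353762}{147153} = - \frac{11346392470}{147153}$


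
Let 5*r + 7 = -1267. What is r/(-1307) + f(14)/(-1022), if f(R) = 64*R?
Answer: -325238/477055 ≈ -0.68176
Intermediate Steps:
r = -1274/5 (r = -7/5 + (1/5)*(-1267) = -7/5 - 1267/5 = -1274/5 ≈ -254.80)
r/(-1307) + f(14)/(-1022) = -1274/5/(-1307) + (64*14)/(-1022) = -1274/5*(-1/1307) + 896*(-1/1022) = 1274/6535 - 64/73 = -325238/477055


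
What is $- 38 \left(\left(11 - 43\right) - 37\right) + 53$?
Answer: $2675$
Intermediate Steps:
$- 38 \left(\left(11 - 43\right) - 37\right) + 53 = - 38 \left(-32 - 37\right) + 53 = \left(-38\right) \left(-69\right) + 53 = 2622 + 53 = 2675$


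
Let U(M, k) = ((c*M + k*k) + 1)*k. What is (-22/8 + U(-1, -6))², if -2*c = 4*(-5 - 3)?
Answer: 265225/16 ≈ 16577.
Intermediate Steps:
c = 16 (c = -2*(-5 - 3) = -2*(-8) = -½*(-32) = 16)
U(M, k) = k*(1 + k² + 16*M) (U(M, k) = ((16*M + k*k) + 1)*k = ((16*M + k²) + 1)*k = ((k² + 16*M) + 1)*k = (1 + k² + 16*M)*k = k*(1 + k² + 16*M))
(-22/8 + U(-1, -6))² = (-22/8 - 6*(1 + (-6)² + 16*(-1)))² = (-22*⅛ - 6*(1 + 36 - 16))² = (-11/4 - 6*21)² = (-11/4 - 126)² = (-515/4)² = 265225/16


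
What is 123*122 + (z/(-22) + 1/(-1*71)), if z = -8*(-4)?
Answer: 11718539/781 ≈ 15005.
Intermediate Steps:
z = 32
123*122 + (z/(-22) + 1/(-1*71)) = 123*122 + (32/(-22) + 1/(-1*71)) = 15006 + (32*(-1/22) + 1/(-71)) = 15006 + (-16/11 + 1*(-1/71)) = 15006 + (-16/11 - 1/71) = 15006 - 1147/781 = 11718539/781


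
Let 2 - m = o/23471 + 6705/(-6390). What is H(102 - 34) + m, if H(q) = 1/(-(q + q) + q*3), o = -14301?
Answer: 59464533/16188284 ≈ 3.6733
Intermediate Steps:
m = 1741955/476126 (m = 2 - (-14301/23471 + 6705/(-6390)) = 2 - (-14301*1/23471 + 6705*(-1/6390)) = 2 - (-2043/3353 - 149/142) = 2 - 1*(-789703/476126) = 2 + 789703/476126 = 1741955/476126 ≈ 3.6586)
H(q) = 1/q (H(q) = 1/(-2*q + 3*q) = 1/q)
H(102 - 34) + m = 1/(102 - 34) + 1741955/476126 = 1/68 + 1741955/476126 = 59464533/16188284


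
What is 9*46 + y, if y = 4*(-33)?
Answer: 282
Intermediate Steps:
y = -132
9*46 + y = 9*46 - 132 = 414 - 132 = 282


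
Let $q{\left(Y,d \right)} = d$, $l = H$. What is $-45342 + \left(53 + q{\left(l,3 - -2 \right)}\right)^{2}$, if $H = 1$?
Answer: $-41978$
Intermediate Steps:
$l = 1$
$-45342 + \left(53 + q{\left(l,3 - -2 \right)}\right)^{2} = -45342 + \left(53 + \left(3 - -2\right)\right)^{2} = -45342 + \left(53 + \left(3 + 2\right)\right)^{2} = -45342 + \left(53 + 5\right)^{2} = -45342 + 58^{2} = -45342 + 3364 = -41978$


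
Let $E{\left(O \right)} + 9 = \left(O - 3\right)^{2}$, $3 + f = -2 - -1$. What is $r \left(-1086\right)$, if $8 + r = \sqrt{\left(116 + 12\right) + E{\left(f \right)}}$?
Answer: $8688 - 2172 \sqrt{42} \approx -5388.2$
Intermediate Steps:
$f = -4$ ($f = -3 - 1 = -4$)
$E{\left(O \right)} = -9 + \left(-3 + O\right)^{2}$ ($E{\left(O \right)} = -9 + \left(O - 3\right)^{2} = -9 + \left(-3 + O\right)^{2}$)
$r = -8 + 2 \sqrt{42}$ ($r = -8 + \sqrt{\left(116 + 12\right) - 4 \left(-6 - 4\right)} = -8 + \sqrt{128 - -40} = -8 + \sqrt{128 + 40} = -8 + \sqrt{168} = -8 + 2 \sqrt{42} \approx 4.9615$)
$r \left(-1086\right) = \left(-8 + 2 \sqrt{42}\right) \left(-1086\right) = 8688 - 2172 \sqrt{42}$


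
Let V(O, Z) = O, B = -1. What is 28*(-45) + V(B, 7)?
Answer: -1261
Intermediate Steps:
28*(-45) + V(B, 7) = 28*(-45) - 1 = -1260 - 1 = -1261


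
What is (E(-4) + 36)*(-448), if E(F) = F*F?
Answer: -23296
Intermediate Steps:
E(F) = F²
(E(-4) + 36)*(-448) = ((-4)² + 36)*(-448) = (16 + 36)*(-448) = 52*(-448) = -23296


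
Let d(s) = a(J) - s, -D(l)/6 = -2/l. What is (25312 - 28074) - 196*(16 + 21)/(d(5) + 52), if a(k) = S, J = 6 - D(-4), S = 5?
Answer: -37719/13 ≈ -2901.5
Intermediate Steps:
D(l) = 12/l (D(l) = -(-12)/l = 12/l)
J = 9 (J = 6 - 12/(-4) = 6 - 12*(-1)/4 = 6 - 1*(-3) = 6 + 3 = 9)
a(k) = 5
d(s) = 5 - s
(25312 - 28074) - 196*(16 + 21)/(d(5) + 52) = (25312 - 28074) - 196*(16 + 21)/((5 - 1*5) + 52) = -2762 - 7252/((5 - 5) + 52) = -2762 - 7252/(0 + 52) = -2762 - 7252/52 = -2762 - 196*37/52 = -2762 - 1813/13 = -37719/13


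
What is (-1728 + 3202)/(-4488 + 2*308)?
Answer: -67/176 ≈ -0.38068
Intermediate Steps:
(-1728 + 3202)/(-4488 + 2*308) = 1474/(-4488 + 616) = 1474/(-3872) = 1474*(-1/3872) = -67/176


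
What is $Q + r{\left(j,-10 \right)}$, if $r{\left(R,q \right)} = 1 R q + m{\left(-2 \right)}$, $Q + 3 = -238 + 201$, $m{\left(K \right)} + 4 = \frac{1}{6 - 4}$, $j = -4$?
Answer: $- \frac{7}{2} \approx -3.5$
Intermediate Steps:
$m{\left(K \right)} = - \frac{7}{2}$ ($m{\left(K \right)} = -4 + \frac{1}{6 - 4} = -4 + \frac{1}{2} = - \frac{7}{2}$)
$Q = -40$ ($Q = -3 + \left(-238 + 201\right) = -3 - 37 = -40$)
$r{\left(R,q \right)} = - \frac{7}{2} + R q$ ($r{\left(R,q \right)} = 1 R q - \frac{7}{2} = R q - \frac{7}{2} = - \frac{7}{2} + R q$)
$Q + r{\left(j,-10 \right)} = -40 - - \frac{73}{2} = -40 + \left(- \frac{7}{2} + 40\right) = -40 + \frac{73}{2} = - \frac{7}{2}$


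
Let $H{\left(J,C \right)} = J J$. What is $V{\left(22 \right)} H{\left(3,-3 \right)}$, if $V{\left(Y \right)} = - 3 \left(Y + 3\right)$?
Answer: $-675$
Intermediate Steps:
$H{\left(J,C \right)} = J^{2}$
$V{\left(Y \right)} = -9 - 3 Y$ ($V{\left(Y \right)} = - 3 \left(3 + Y\right) = -9 - 3 Y$)
$V{\left(22 \right)} H{\left(3,-3 \right)} = \left(-9 - 66\right) 3^{2} = \left(-9 - 66\right) 9 = \left(-75\right) 9 = -675$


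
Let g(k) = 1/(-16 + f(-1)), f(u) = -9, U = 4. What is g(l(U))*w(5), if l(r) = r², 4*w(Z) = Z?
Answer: -1/20 ≈ -0.050000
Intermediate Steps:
w(Z) = Z/4
g(k) = -1/25 (g(k) = 1/(-16 - 9) = 1/(-25) = -1/25)
g(l(U))*w(5) = -5/100 = -1/25*5/4 = -1/20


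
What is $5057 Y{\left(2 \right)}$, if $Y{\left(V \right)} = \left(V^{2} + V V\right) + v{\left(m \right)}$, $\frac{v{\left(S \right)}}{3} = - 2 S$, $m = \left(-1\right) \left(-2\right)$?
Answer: $-20228$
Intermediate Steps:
$m = 2$
$v{\left(S \right)} = - 6 S$ ($v{\left(S \right)} = 3 \left(- 2 S\right) = - 6 S$)
$Y{\left(V \right)} = -12 + 2 V^{2}$ ($Y{\left(V \right)} = \left(V^{2} + V V\right) - 12 = \left(V^{2} + V^{2}\right) - 12 = 2 V^{2} - 12 = -12 + 2 V^{2}$)
$5057 Y{\left(2 \right)} = 5057 \left(-12 + 2 \cdot 2^{2}\right) = 5057 \left(-12 + 2 \cdot 4\right) = 5057 \left(-12 + 8\right) = 5057 \left(-4\right) = -20228$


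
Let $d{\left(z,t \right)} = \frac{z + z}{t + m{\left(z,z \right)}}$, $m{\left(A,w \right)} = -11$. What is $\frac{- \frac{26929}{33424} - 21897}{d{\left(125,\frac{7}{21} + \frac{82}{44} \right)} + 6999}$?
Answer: $- \frac{425241021317}{135364492656} \approx -3.1415$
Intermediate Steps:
$d{\left(z,t \right)} = \frac{2 z}{-11 + t}$ ($d{\left(z,t \right)} = \frac{z + z}{t - 11} = \frac{2 z}{-11 + t}$)
$\frac{- \frac{26929}{33424} - 21897}{d{\left(125,\frac{7}{21} + \frac{82}{44} \right)} + 6999} = \frac{- \frac{26929}{33424} - 21897}{2 \cdot 125 \frac{1}{-11 + \left(\frac{7}{21} + \frac{82}{44}\right)} + 6999} = \frac{\left(-26929\right) \frac{1}{33424} - 21897}{2 \cdot 125 \frac{1}{-11 + \left(7 \cdot \frac{1}{21} + 82 \cdot \frac{1}{44}\right)} + 6999} = \frac{- \frac{26929}{33424} - 21897}{2 \cdot 125 \frac{1}{-11 + \left(\frac{1}{3} + \frac{41}{22}\right)} + 6999} = - \frac{731912257}{33424 \left(2 \cdot 125 \frac{1}{-11 + \frac{145}{66}} + 6999\right)} = - \frac{731912257}{33424 \left(2 \cdot 125 \frac{1}{- \frac{581}{66}} + 6999\right)} = - \frac{731912257}{33424 \left(2 \cdot 125 \left(- \frac{66}{581}\right) + 6999\right)} = - \frac{731912257}{33424 \left(- \frac{16500}{581} + 6999\right)} = - \frac{731912257}{33424 \cdot \frac{4049919}{581}} = \left(- \frac{731912257}{33424}\right) \frac{581}{4049919} = - \frac{425241021317}{135364492656}$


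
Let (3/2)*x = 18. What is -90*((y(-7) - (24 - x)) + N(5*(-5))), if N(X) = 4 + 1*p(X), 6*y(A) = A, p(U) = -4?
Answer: 1185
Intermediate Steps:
x = 12 (x = (⅔)*18 = 12)
y(A) = A/6
N(X) = 0 (N(X) = 4 + 1*(-4) = 4 - 4 = 0)
-90*((y(-7) - (24 - x)) + N(5*(-5))) = -90*(((⅙)*(-7) - (24 - 1*12)) + 0) = -90*((-7/6 - (24 - 12)) + 0) = -90*((-7/6 - 1*12) + 0) = -90*((-7/6 - 12) + 0) = -90*(-79/6 + 0) = -90*(-79/6) = 1185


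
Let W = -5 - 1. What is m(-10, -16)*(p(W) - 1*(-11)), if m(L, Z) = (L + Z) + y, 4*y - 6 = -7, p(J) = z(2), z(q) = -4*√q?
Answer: -1155/4 + 105*√2 ≈ -140.26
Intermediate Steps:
W = -6
p(J) = -4*√2
y = -¼ (y = 3/2 + (¼)*(-7) = 3/2 - 7/4 = -¼ ≈ -0.25000)
m(L, Z) = -¼ + L + Z (m(L, Z) = (L + Z) - ¼ = -¼ + L + Z)
m(-10, -16)*(p(W) - 1*(-11)) = (-¼ - 10 - 16)*(-4*√2 - 1*(-11)) = -105*(-4*√2 + 11)/4 = -105*(11 - 4*√2)/4 = -1155/4 + 105*√2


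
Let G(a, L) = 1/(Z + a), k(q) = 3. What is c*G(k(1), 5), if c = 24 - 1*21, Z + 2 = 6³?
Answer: 3/217 ≈ 0.013825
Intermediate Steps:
Z = 214 (Z = -2 + 6³ = -2 + 216 = 214)
G(a, L) = 1/(214 + a)
c = 3 (c = 24 - 21 = 3)
c*G(k(1), 5) = 3/(214 + 3) = 3/217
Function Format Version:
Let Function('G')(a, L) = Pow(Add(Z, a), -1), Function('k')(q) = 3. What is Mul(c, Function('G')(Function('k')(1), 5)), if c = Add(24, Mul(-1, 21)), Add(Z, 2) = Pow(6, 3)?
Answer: Rational(3, 217) ≈ 0.013825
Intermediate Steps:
Z = 214 (Z = Add(-2, Pow(6, 3)) = Add(-2, 216) = 214)
Function('G')(a, L) = Pow(Add(214, a), -1)
c = 3 (c = Add(24, -21) = 3)
Mul(c, Function('G')(Function('k')(1), 5)) = Mul(3, Pow(Add(214, 3), -1)) = Mul(3, Pow(217, -1)) = Mul(3, Rational(1, 217)) = Rational(3, 217)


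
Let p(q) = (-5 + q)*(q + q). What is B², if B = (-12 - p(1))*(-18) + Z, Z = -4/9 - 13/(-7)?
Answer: 21390625/3969 ≈ 5389.4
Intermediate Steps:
Z = 89/63 (Z = -4*⅑ - 13*(-⅐) = -4/9 + 13/7 = 89/63 ≈ 1.4127)
p(q) = 2*q*(-5 + q) (p(q) = (-5 + q)*(2*q) = 2*q*(-5 + q))
B = 4625/63 (B = (-12 - 2*(-5 + 1))*(-18) + 89/63 = (-12 - 2*(-4))*(-18) + 89/63 = (-12 - 1*(-8))*(-18) + 89/63 = (-12 + 8)*(-18) + 89/63 = -4*(-18) + 89/63 = 72 + 89/63 = 4625/63 ≈ 73.413)
B² = (4625/63)² = 21390625/3969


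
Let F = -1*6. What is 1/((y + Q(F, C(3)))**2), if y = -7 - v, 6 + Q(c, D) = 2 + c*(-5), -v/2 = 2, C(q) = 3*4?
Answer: 1/529 ≈ 0.0018904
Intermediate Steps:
C(q) = 12
v = -4 (v = -2*2 = -4)
F = -6
Q(c, D) = -4 - 5*c (Q(c, D) = -6 + (2 + c*(-5)) = -6 + (2 - 5*c) = -4 - 5*c)
y = -3 (y = -7 - 1*(-4) = -7 + 4 = -3)
1/((y + Q(F, C(3)))**2) = 1/((-3 + (-4 - 5*(-6)))**2) = 1/((-3 + (-4 + 30))**2) = 1/((-3 + 26)**2) = 1/(23**2) = 1/529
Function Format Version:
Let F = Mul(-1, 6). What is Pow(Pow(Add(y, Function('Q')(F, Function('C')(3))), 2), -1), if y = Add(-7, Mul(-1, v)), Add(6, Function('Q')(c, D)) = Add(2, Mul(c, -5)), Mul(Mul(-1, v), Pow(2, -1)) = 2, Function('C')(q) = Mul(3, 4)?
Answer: Rational(1, 529) ≈ 0.0018904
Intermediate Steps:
Function('C')(q) = 12
v = -4 (v = Mul(-2, 2) = -4)
F = -6
Function('Q')(c, D) = Add(-4, Mul(-5, c)) (Function('Q')(c, D) = Add(-6, Add(2, Mul(c, -5))) = Add(-6, Add(2, Mul(-5, c))) = Add(-4, Mul(-5, c)))
y = -3 (y = Add(-7, Mul(-1, -4)) = Add(-7, 4) = -3)
Pow(Pow(Add(y, Function('Q')(F, Function('C')(3))), 2), -1) = Pow(Pow(Add(-3, Add(-4, Mul(-5, -6))), 2), -1) = Pow(Pow(Add(-3, Add(-4, 30)), 2), -1) = Pow(Pow(Add(-3, 26), 2), -1) = Pow(Pow(23, 2), -1) = Pow(529, -1) = Rational(1, 529)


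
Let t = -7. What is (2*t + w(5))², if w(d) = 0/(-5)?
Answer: 196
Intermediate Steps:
w(d) = 0 (w(d) = 0*(-⅕) = 0)
(2*t + w(5))² = (2*(-7) + 0)² = (-14 + 0)² = (-14)² = 196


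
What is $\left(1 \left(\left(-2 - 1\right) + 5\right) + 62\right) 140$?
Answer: $8960$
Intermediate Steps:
$\left(1 \left(\left(-2 - 1\right) + 5\right) + 62\right) 140 = \left(1 \left(-3 + 5\right) + 62\right) 140 = \left(1 \cdot 2 + 62\right) 140 = \left(2 + 62\right) 140 = 64 \cdot 140 = 8960$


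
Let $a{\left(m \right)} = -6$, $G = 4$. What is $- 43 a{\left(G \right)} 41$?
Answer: $10578$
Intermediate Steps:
$- 43 a{\left(G \right)} 41 = \left(-43\right) \left(-6\right) 41 = 258 \cdot 41 = 10578$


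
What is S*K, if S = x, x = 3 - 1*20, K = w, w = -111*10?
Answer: 18870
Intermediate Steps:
w = -1110
K = -1110
x = -17 (x = 3 - 20 = -17)
S = -17
S*K = -17*(-1110) = 18870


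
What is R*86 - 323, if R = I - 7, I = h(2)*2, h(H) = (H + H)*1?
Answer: -237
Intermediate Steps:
h(H) = 2*H (h(H) = (2*H)*1 = 2*H)
I = 8 (I = (2*2)*2 = 4*2 = 8)
R = 1 (R = 8 - 7 = 1)
R*86 - 323 = 1*86 - 323 = 86 - 323 = -237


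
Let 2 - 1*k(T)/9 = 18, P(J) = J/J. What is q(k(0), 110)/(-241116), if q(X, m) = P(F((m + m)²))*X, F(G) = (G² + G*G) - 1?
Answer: 12/20093 ≈ 0.00059722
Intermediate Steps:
F(G) = -1 + 2*G² (F(G) = (G² + G²) - 1 = 2*G² - 1 = -1 + 2*G²)
P(J) = 1
k(T) = -144 (k(T) = 18 - 9*18 = 18 - 162 = -144)
q(X, m) = X (q(X, m) = 1*X = X)
q(k(0), 110)/(-241116) = -144/(-241116) = -144*(-1/241116) = 12/20093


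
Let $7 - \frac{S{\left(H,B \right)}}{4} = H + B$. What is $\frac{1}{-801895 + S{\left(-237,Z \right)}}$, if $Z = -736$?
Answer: $- \frac{1}{797975} \approx -1.2532 \cdot 10^{-6}$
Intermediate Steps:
$S{\left(H,B \right)} = 28 - 4 B - 4 H$ ($S{\left(H,B \right)} = 28 - 4 \left(H + B\right) = 28 - 4 \left(B + H\right) = 28 - \left(4 B + 4 H\right) = 28 - 4 B - 4 H$)
$\frac{1}{-801895 + S{\left(-237,Z \right)}} = \frac{1}{-801895 - -3920} = \frac{1}{-801895 + \left(28 + 2944 + 948\right)} = \frac{1}{-801895 + 3920} = \frac{1}{-797975} = - \frac{1}{797975}$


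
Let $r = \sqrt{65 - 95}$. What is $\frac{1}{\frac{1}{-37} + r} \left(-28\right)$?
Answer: $\frac{1036 i}{i + 37 \sqrt{30}} \approx 0.025225 + 5.112 i$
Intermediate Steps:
$r = i \sqrt{30}$ ($r = \sqrt{65 - 95} = \sqrt{-30} = i \sqrt{30} \approx 5.4772 i$)
$\frac{1}{\frac{1}{-37} + r} \left(-28\right) = \frac{1}{\frac{1}{-37} + i \sqrt{30}} \left(-28\right) = \frac{1}{- \frac{1}{37} + i \sqrt{30}} \left(-28\right) = - \frac{28}{- \frac{1}{37} + i \sqrt{30}}$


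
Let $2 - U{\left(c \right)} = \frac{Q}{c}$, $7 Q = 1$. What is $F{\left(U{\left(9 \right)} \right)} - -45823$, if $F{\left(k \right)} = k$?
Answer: $\frac{2886974}{63} \approx 45825.0$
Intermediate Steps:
$Q = \frac{1}{7}$ ($Q = \frac{1}{7} \cdot 1 = \frac{1}{7} \approx 0.14286$)
$U{\left(c \right)} = 2 - \frac{1}{7 c}$
$F{\left(U{\left(9 \right)} \right)} - -45823 = \left(2 - \frac{1}{7 \cdot 9}\right) - -45823 = \left(2 - \frac{1}{63}\right) + 45823 = \frac{125}{63} + 45823 = \frac{2886974}{63}$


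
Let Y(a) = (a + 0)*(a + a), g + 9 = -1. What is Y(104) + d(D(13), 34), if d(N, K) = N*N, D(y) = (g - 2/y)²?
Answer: 921427328/28561 ≈ 32262.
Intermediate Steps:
g = -10 (g = -9 - 1 = -10)
D(y) = (-10 - 2/y)²
d(N, K) = N²
Y(a) = 2*a² (Y(a) = a*(2*a) = 2*a²)
Y(104) + d(D(13), 34) = 2*104² + (4*(1 + 5*13)²/13²)² = 2*10816 + (4*(1/169)*(1 + 65)²)² = 21632 + (4*(1/169)*66²)² = 21632 + (4*(1/169)*4356)² = 21632 + (17424/169)² = 21632 + 303595776/28561 = 921427328/28561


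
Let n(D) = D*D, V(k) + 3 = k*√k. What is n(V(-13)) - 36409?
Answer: -38597 + 78*I*√13 ≈ -38597.0 + 281.23*I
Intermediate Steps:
V(k) = -3 + k^(3/2) (V(k) = -3 + k*√k = -3 + k^(3/2))
n(D) = D²
n(V(-13)) - 36409 = (-3 + (-13)^(3/2))² - 36409 = (-3 - 13*I*√13)² - 36409 = -36409 + (-3 - 13*I*√13)²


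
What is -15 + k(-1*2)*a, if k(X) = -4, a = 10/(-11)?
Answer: -125/11 ≈ -11.364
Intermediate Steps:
a = -10/11 (a = 10*(-1/11) = -10/11 ≈ -0.90909)
-15 + k(-1*2)*a = -15 - 4*(-10/11) = -15 + 40/11 = -125/11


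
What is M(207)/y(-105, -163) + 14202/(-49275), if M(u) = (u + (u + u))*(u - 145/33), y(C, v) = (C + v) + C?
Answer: -2527961828/7487975 ≈ -337.60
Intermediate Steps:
y(C, v) = v + 2*C
M(u) = 3*u*(-145/33 + u) (M(u) = (u + 2*u)*(u - 145*1/33) = (3*u)*(u - 145/33) = (3*u)*(-145/33 + u) = 3*u*(-145/33 + u))
M(207)/y(-105, -163) + 14202/(-49275) = ((1/11)*207*(-145 + 33*207))/(-163 + 2*(-105)) + 14202/(-49275) = ((1/11)*207*(-145 + 6831))/(-163 - 210) + 14202*(-1/49275) = ((1/11)*207*6686)/(-373) - 526/1825 = (1384002/11)*(-1/373) - 526/1825 = -1384002/4103 - 526/1825 = -2527961828/7487975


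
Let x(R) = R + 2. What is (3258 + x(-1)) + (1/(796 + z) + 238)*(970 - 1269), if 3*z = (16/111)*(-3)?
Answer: -5998584209/88340 ≈ -67903.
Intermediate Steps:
z = -16/111 (z = ((16/111)*(-3))/3 = (⅓)*(-16/37) = -16/111 ≈ -0.14414)
x(R) = 2 + R
(3258 + x(-1)) + (1/(796 + z) + 238)*(970 - 1269) = (3258 + (2 - 1)) + (1/(796 - 16/111) + 238)*(970 - 1269) = (3258 + 1) + (1/(88340/111) + 238)*(-299) = 3259 + (111/88340 + 238)*(-299) = 3259 + (21025031/88340)*(-299) = 3259 - 6286484269/88340 = -5998584209/88340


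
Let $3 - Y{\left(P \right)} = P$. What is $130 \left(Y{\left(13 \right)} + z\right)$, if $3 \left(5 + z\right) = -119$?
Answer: $- \frac{21320}{3} \approx -7106.7$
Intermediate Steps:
$z = - \frac{134}{3}$ ($z = -5 + \frac{1}{3} \left(-119\right) = -5 - \frac{119}{3} = - \frac{134}{3} \approx -44.667$)
$Y{\left(P \right)} = 3 - P$
$130 \left(Y{\left(13 \right)} + z\right) = 130 \left(\left(3 - 13\right) - \frac{134}{3}\right) = 130 \left(-10 - \frac{134}{3}\right) = 130 \left(- \frac{164}{3}\right) = - \frac{21320}{3}$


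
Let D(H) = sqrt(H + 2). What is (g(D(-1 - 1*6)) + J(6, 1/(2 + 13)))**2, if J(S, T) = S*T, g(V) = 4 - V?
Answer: 359/25 - 44*I*sqrt(5)/5 ≈ 14.36 - 19.677*I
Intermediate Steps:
D(H) = sqrt(2 + H)
(g(D(-1 - 1*6)) + J(6, 1/(2 + 13)))**2 = ((4 - sqrt(2 + (-1 - 1*6))) + 6/(2 + 13))**2 = ((4 - sqrt(2 + (-1 - 6))) + 6/15)**2 = ((4 - sqrt(2 - 7)) + 6*(1/15))**2 = ((4 - sqrt(-5)) + 2/5)**2 = ((4 - I*sqrt(5)) + 2/5)**2 = (22/5 - I*sqrt(5))**2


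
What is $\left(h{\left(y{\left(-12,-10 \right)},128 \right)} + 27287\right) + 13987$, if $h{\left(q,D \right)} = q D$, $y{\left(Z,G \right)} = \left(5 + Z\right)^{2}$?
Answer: $47546$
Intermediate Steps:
$h{\left(q,D \right)} = D q$
$\left(h{\left(y{\left(-12,-10 \right)},128 \right)} + 27287\right) + 13987 = \left(128 \left(5 - 12\right)^{2} + 27287\right) + 13987 = \left(128 \left(-7\right)^{2} + 27287\right) + 13987 = \left(128 \cdot 49 + 27287\right) + 13987 = \left(6272 + 27287\right) + 13987 = 33559 + 13987 = 47546$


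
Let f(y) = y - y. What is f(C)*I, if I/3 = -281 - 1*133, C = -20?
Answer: 0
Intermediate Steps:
f(y) = 0
I = -1242 (I = 3*(-281 - 1*133) = 3*(-281 - 133) = 3*(-414) = -1242)
f(C)*I = 0*(-1242) = 0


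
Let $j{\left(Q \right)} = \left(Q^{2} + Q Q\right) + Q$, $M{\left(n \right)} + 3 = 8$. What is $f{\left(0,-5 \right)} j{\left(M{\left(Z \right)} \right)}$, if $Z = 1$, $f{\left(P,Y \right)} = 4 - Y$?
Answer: $495$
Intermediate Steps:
$M{\left(n \right)} = 5$ ($M{\left(n \right)} = -3 + 8 = 5$)
$j{\left(Q \right)} = Q + 2 Q^{2}$ ($j{\left(Q \right)} = \left(Q^{2} + Q^{2}\right) + Q = 2 Q^{2} + Q = Q + 2 Q^{2}$)
$f{\left(0,-5 \right)} j{\left(M{\left(Z \right)} \right)} = \left(4 - -5\right) 5 \left(1 + 2 \cdot 5\right) = \left(4 + 5\right) 5 \left(1 + 10\right) = 9 \cdot 5 \cdot 11 = 9 \cdot 55 = 495$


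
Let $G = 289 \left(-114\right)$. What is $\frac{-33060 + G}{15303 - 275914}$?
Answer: $\frac{66006}{260611} \approx 0.25327$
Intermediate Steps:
$G = -32946$
$\frac{-33060 + G}{15303 - 275914} = \frac{-33060 - 32946}{15303 - 275914} = - \frac{66006}{-260611} = \left(-66006\right) \left(- \frac{1}{260611}\right) = \frac{66006}{260611}$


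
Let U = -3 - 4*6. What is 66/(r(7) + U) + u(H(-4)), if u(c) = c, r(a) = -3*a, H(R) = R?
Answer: -43/8 ≈ -5.3750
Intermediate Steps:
U = -27 (U = -3 - 24 = -27)
66/(r(7) + U) + u(H(-4)) = 66/(-3*7 - 27) - 4 = 66/(-21 - 27) - 4 = 66/(-48) - 4 = 66*(-1/48) - 4 = -11/8 - 4 = -43/8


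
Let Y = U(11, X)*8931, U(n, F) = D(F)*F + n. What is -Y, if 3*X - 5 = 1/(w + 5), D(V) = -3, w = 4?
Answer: -157781/3 ≈ -52594.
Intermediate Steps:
X = 46/27 (X = 5/3 + 1/(3*(4 + 5)) = 5/3 + (1/3)/9 = 5/3 + (1/3)*(1/9) = 5/3 + 1/27 = 46/27 ≈ 1.7037)
U(n, F) = n - 3*F (U(n, F) = -3*F + n = n - 3*F)
Y = 157781/3 (Y = (11 - 3*46/27)*8931 = (11 - 46/9)*8931 = (53/9)*8931 = 157781/3 ≈ 52594.)
-Y = -1*157781/3 = -157781/3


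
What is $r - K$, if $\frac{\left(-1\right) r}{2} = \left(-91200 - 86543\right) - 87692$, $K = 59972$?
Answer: $470898$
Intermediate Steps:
$r = 530870$ ($r = - 2 \left(\left(-91200 - 86543\right) - 87692\right) = - 2 \left(-177743 - 87692\right) = \left(-2\right) \left(-265435\right) = 530870$)
$r - K = 530870 - 59972 = 470898$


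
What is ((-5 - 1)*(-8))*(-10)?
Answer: -480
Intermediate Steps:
((-5 - 1)*(-8))*(-10) = -6*(-8)*(-10) = 48*(-10) = -480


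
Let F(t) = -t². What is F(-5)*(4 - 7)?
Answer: 75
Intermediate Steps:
F(-5)*(4 - 7) = (-1*(-5)²)*(4 - 7) = -1*25*(-3) = -25*(-3) = 75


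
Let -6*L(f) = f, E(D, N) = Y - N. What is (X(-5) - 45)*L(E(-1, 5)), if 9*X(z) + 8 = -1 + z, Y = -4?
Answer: -419/6 ≈ -69.833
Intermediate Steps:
E(D, N) = -4 - N
L(f) = -f/6
X(z) = -1 + z/9 (X(z) = -8/9 + (-1 + z)/9 = -8/9 + (-⅑ + z/9) = -1 + z/9)
(X(-5) - 45)*L(E(-1, 5)) = ((-1 + (⅑)*(-5)) - 45)*(-(-4 - 1*5)/6) = ((-1 - 5/9) - 45)*(-(-4 - 5)/6) = (-14/9 - 45)*(-⅙*(-9)) = -419/9*3/2 = -419/6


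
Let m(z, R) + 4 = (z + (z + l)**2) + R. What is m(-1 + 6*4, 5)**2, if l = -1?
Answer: 258064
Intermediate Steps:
m(z, R) = -4 + R + z + (-1 + z)**2 (m(z, R) = -4 + ((z + (z - 1)**2) + R) = -4 + ((z + (-1 + z)**2) + R) = -4 + (R + z + (-1 + z)**2) = -4 + R + z + (-1 + z)**2)
m(-1 + 6*4, 5)**2 = (-3 + 5 + (-1 + 6*4)**2 - (-1 + 6*4))**2 = (-3 + 5 + (-1 + 24)**2 - (-1 + 24))**2 = (-3 + 5 + 23**2 - 1*23)**2 = (-3 + 5 + 529 - 23)**2 = 508**2 = 258064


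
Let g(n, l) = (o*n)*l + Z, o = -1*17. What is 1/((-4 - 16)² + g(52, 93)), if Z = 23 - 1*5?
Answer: -1/81794 ≈ -1.2226e-5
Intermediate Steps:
o = -17
Z = 18 (Z = 23 - 5 = 18)
g(n, l) = 18 - 17*l*n (g(n, l) = (-17*n)*l + 18 = -17*l*n + 18 = 18 - 17*l*n)
1/((-4 - 16)² + g(52, 93)) = 1/((-4 - 16)² + (18 - 17*93*52)) = 1/((-20)² + (18 - 82212)) = 1/(400 - 82194) = 1/(-81794) = -1/81794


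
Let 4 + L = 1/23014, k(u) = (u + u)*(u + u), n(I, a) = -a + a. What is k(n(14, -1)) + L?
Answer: -92055/23014 ≈ -4.0000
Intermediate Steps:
n(I, a) = 0
k(u) = 4*u**2 (k(u) = (2*u)*(2*u) = 4*u**2)
L = -92055/23014 (L = -4 + 1/23014 = -92055/23014 ≈ -4.0000)
k(n(14, -1)) + L = 4*0**2 - 92055/23014 = 4*0 - 92055/23014 = 0 - 92055/23014 = -92055/23014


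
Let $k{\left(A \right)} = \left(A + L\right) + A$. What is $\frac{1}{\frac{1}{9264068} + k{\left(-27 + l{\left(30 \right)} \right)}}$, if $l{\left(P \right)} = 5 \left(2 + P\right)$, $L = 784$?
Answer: $\frac{9264068}{9727271401} \approx 0.00095238$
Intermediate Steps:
$l{\left(P \right)} = 10 + 5 P$
$k{\left(A \right)} = 784 + 2 A$ ($k{\left(A \right)} = \left(A + 784\right) + A = \left(784 + A\right) + A = 784 + 2 A$)
$\frac{1}{\frac{1}{9264068} + k{\left(-27 + l{\left(30 \right)} \right)}} = \frac{1}{\frac{1}{9264068} + \left(784 + 2 \left(-27 + \left(10 + 5 \cdot 30\right)\right)\right)} = \frac{1}{\frac{1}{9264068} + \left(784 + 2 \left(-27 + \left(10 + 150\right)\right)\right)} = \frac{1}{\frac{1}{9264068} + \left(784 + 2 \left(-27 + 160\right)\right)} = \frac{1}{\frac{1}{9264068} + \left(784 + 2 \cdot 133\right)} = \frac{1}{\frac{1}{9264068} + \left(784 + 266\right)} = \frac{1}{\frac{1}{9264068} + 1050} = \frac{1}{\frac{9727271401}{9264068}} = \frac{9264068}{9727271401}$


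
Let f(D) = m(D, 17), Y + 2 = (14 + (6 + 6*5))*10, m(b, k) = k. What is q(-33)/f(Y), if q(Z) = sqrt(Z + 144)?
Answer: sqrt(111)/17 ≈ 0.61974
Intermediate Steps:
q(Z) = sqrt(144 + Z)
Y = 498 (Y = -2 + (14 + (6 + 6*5))*10 = -2 + (14 + (6 + 30))*10 = -2 + (14 + 36)*10 = -2 + 50*10 = -2 + 500 = 498)
f(D) = 17
q(-33)/f(Y) = sqrt(144 - 33)/17 = sqrt(111)*(1/17) = sqrt(111)/17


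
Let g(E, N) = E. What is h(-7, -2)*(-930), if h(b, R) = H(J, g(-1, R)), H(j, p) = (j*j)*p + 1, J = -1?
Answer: 0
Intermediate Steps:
H(j, p) = 1 + p*j² (H(j, p) = j²*p + 1 = p*j² + 1 = 1 + p*j²)
h(b, R) = 0 (h(b, R) = 1 - 1*(-1)² = 1 - 1*1 = 1 - 1 = 0)
h(-7, -2)*(-930) = 0*(-930) = 0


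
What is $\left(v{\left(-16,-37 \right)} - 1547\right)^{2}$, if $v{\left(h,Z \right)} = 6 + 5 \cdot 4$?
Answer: $2313441$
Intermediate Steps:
$v{\left(h,Z \right)} = 26$ ($v{\left(h,Z \right)} = 6 + 20 = 26$)
$\left(v{\left(-16,-37 \right)} - 1547\right)^{2} = \left(26 - 1547\right)^{2} = \left(-1521\right)^{2} = 2313441$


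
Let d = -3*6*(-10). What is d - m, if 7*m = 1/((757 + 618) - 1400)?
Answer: 31501/175 ≈ 180.01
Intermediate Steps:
d = 180 (d = -18*(-10) = 180)
m = -1/175 (m = 1/(7*((757 + 618) - 1400)) = 1/(7*(1375 - 1400)) = (1/7)/(-25) = (1/7)*(-1/25) = -1/175 ≈ -0.0057143)
d - m = 180 - 1*(-1/175) = 180 + 1/175 = 31501/175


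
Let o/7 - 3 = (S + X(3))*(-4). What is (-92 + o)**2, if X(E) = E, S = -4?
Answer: 1849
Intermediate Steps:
o = 49 (o = 21 + 7*((-4 + 3)*(-4)) = 21 + 7*(-1*(-4)) = 21 + 7*4 = 21 + 28 = 49)
(-92 + o)**2 = (-92 + 49)**2 = (-43)**2 = 1849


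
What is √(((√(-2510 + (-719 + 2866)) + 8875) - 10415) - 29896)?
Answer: √(-31436 + 11*I*√3) ≈ 0.0537 + 177.3*I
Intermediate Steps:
√(((√(-2510 + (-719 + 2866)) + 8875) - 10415) - 29896) = √(((√(-2510 + 2147) + 8875) - 10415) - 29896) = √(((√(-363) + 8875) - 10415) - 29896) = √(((11*I*√3 + 8875) - 10415) - 29896) = √(((8875 + 11*I*√3) - 10415) - 29896) = √((-1540 + 11*I*√3) - 29896) = √(-31436 + 11*I*√3)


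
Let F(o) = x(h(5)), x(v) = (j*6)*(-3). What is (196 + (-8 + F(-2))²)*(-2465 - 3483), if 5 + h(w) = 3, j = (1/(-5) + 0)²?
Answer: -1011302752/625 ≈ -1.6181e+6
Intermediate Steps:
j = 1/25 (j = (-⅕ + 0)² = (-⅕)² = 1/25 ≈ 0.040000)
h(w) = -2 (h(w) = -5 + 3 = -2)
x(v) = -18/25 (x(v) = ((1/25)*6)*(-3) = (6/25)*(-3) = -18/25)
F(o) = -18/25
(196 + (-8 + F(-2))²)*(-2465 - 3483) = (196 + (-8 - 18/25)²)*(-2465 - 3483) = (196 + (-218/25)²)*(-5948) = (196 + 47524/625)*(-5948) = (170024/625)*(-5948) = -1011302752/625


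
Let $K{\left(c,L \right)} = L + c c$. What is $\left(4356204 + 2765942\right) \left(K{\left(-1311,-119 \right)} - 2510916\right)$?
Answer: $-5642975985844$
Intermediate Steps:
$K{\left(c,L \right)} = L + c^{2}$
$\left(4356204 + 2765942\right) \left(K{\left(-1311,-119 \right)} - 2510916\right) = \left(4356204 + 2765942\right) \left(\left(-119 + \left(-1311\right)^{2}\right) - 2510916\right) = 7122146 \left(\left(-119 + 1718721\right) - 2510916\right) = 7122146 \left(1718602 - 2510916\right) = 7122146 \left(-792314\right) = -5642975985844$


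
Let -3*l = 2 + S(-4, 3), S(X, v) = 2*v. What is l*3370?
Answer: -26960/3 ≈ -8986.7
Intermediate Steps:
l = -8/3 (l = -(2 + 2*3)/3 = -(2 + 6)/3 = -⅓*8 = -8/3 ≈ -2.6667)
l*3370 = -8/3*3370 = -26960/3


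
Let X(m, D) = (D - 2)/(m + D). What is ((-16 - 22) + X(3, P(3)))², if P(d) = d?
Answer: 51529/36 ≈ 1431.4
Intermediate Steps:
X(m, D) = (-2 + D)/(D + m)
((-16 - 22) + X(3, P(3)))² = ((-16 - 22) + (-2 + 3)/(3 + 3))² = (-38 + 1/6)² = (-38 + (⅙)*1)² = (-38 + ⅙)² = (-227/6)² = 51529/36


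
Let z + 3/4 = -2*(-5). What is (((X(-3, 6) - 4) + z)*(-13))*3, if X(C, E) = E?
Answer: -1755/4 ≈ -438.75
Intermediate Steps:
z = 37/4 (z = -¾ - 2*(-5) = -¾ + 10 = 37/4 ≈ 9.2500)
(((X(-3, 6) - 4) + z)*(-13))*3 = (((6 - 4) + 37/4)*(-13))*3 = ((2 + 37/4)*(-13))*3 = ((45/4)*(-13))*3 = -585/4*3 = -1755/4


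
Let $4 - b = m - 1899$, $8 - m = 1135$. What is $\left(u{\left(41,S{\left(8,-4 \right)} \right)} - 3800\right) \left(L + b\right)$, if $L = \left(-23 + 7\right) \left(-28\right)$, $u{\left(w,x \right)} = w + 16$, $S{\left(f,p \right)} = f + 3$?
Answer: $-13018154$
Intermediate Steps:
$m = -1127$ ($m = 8 - 1135 = -1127$)
$S{\left(f,p \right)} = 3 + f$
$u{\left(w,x \right)} = 16 + w$
$L = 448$ ($L = \left(-16\right) \left(-28\right) = 448$)
$b = 3030$ ($b = 4 - \left(-1127 - 1899\right) = 4 - -3026 = 4 + 3026 = 3030$)
$\left(u{\left(41,S{\left(8,-4 \right)} \right)} - 3800\right) \left(L + b\right) = \left(\left(16 + 41\right) - 3800\right) \left(448 + 3030\right) = \left(57 - 3800\right) 3478 = \left(-3743\right) 3478 = -13018154$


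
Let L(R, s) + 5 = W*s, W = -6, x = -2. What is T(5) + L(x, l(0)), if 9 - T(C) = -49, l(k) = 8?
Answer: 5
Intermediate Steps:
L(R, s) = -5 - 6*s
T(C) = 58 (T(C) = 9 - 1*(-49) = 9 + 49 = 58)
T(5) + L(x, l(0)) = 58 + (-5 - 6*8) = 58 + (-5 - 48) = 58 - 53 = 5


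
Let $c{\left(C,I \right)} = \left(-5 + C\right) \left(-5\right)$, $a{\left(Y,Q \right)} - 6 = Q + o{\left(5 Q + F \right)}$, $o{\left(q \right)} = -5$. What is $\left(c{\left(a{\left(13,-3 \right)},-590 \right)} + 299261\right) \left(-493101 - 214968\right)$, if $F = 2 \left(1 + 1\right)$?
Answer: $-211922219424$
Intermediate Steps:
$F = 4$ ($F = 2 \cdot 2 = 4$)
$a{\left(Y,Q \right)} = 1 + Q$ ($a{\left(Y,Q \right)} = 6 + \left(Q - 5\right) = 6 + \left(-5 + Q\right) = 1 + Q$)
$c{\left(C,I \right)} = 25 - 5 C$
$\left(c{\left(a{\left(13,-3 \right)},-590 \right)} + 299261\right) \left(-493101 - 214968\right) = \left(\left(25 - 5 \left(1 - 3\right)\right) + 299261\right) \left(-493101 - 214968\right) = \left(\left(25 - -10\right) + 299261\right) \left(-708069\right) = \left(\left(25 + 10\right) + 299261\right) \left(-708069\right) = \left(35 + 299261\right) \left(-708069\right) = 299296 \left(-708069\right) = -211922219424$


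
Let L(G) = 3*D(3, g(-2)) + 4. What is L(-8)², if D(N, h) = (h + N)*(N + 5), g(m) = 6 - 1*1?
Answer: 38416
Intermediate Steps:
g(m) = 5 (g(m) = 6 - 1 = 5)
D(N, h) = (5 + N)*(N + h) (D(N, h) = (N + h)*(5 + N) = (5 + N)*(N + h))
L(G) = 196 (L(G) = 3*(3² + 5*3 + 5*5 + 3*5) + 4 = 3*(9 + 15 + 25 + 15) + 4 = 3*64 + 4 = 192 + 4 = 196)
L(-8)² = 196² = 38416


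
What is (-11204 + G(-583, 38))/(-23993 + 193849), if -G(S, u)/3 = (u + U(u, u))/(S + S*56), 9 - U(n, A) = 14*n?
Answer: -124107193/1881494912 ≈ -0.065962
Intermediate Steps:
U(n, A) = 9 - 14*n
G(S, u) = -(9 - 13*u)/(19*S) (G(S, u) = -3*(u + (9 - 14*u))/(S + S*56) = -3*(9 - 13*u)/(S + 56*S) = -3*(9 - 13*u)/(57*S) = -3*(9 - 13*u)*1/(57*S) = -(9 - 13*u)/(19*S))
(-11204 + G(-583, 38))/(-23993 + 193849) = (-11204 + (1/19)*(-9 + 13*38)/(-583))/(-23993 + 193849) = (-11204 + (1/19)*(-1/583)*(-9 + 494))/169856 = (-11204 + (1/19)*(-1/583)*485)*(1/169856) = (-11204 - 485/11077)*(1/169856) = -124107193/11077*1/169856 = -124107193/1881494912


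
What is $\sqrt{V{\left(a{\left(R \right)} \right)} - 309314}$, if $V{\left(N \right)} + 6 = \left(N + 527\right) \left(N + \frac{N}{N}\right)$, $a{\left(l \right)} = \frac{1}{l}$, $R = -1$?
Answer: $2 i \sqrt{77330} \approx 556.17 i$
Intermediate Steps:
$V{\left(N \right)} = -6 + \left(1 + N\right) \left(527 + N\right)$ ($V{\left(N \right)} = -6 + \left(N + 527\right) \left(N + \frac{N}{N}\right) = -6 + \left(527 + N\right) \left(N + 1\right) = -6 + \left(527 + N\right) \left(1 + N\right) = -6 + \left(1 + N\right) \left(527 + N\right)$)
$\sqrt{V{\left(a{\left(R \right)} \right)} - 309314} = \sqrt{\left(521 + \left(\frac{1}{-1}\right)^{2} + \frac{528}{-1}\right) - 309314} = \sqrt{\left(521 + \left(-1\right)^{2} + 528 \left(-1\right)\right) - 309314} = \sqrt{\left(521 + 1 - 528\right) - 309314} = \sqrt{-6 - 309314} = \sqrt{-309320} = 2 i \sqrt{77330}$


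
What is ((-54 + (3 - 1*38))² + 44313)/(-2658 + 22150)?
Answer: 26117/9746 ≈ 2.6798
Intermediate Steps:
((-54 + (3 - 1*38))² + 44313)/(-2658 + 22150) = ((-54 + (3 - 38))² + 44313)/19492 = ((-54 - 35)² + 44313)*(1/19492) = ((-89)² + 44313)*(1/19492) = (7921 + 44313)*(1/19492) = 52234*(1/19492) = 26117/9746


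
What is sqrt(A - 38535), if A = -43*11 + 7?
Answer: I*sqrt(39001) ≈ 197.49*I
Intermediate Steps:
A = -466 (A = -473 + 7 = -466)
sqrt(A - 38535) = sqrt(-466 - 38535) = sqrt(-39001) = I*sqrt(39001)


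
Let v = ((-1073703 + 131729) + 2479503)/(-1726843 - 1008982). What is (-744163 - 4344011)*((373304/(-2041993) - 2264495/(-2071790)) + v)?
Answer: -292943162170451483501109/165344691170562325 ≈ -1.7717e+6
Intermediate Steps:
v = -1537529/2735825 (v = (-941974 + 2479503)/(-2735825) = 1537529*(-1/2735825) = -1537529/2735825 ≈ -0.56200)
(-744163 - 4344011)*((373304/(-2041993) - 2264495/(-2071790)) + v) = (-744163 - 4344011)*((373304/(-2041993) - 2264495/(-2071790)) - 1537529/2735825) = -5088174*((373304*(-1/2041993) - 2264495*(-1/2071790)) - 1537529/2735825) = -5088174*((-373304/2041993 + 452899/414358) - 1537529/2735825) = -5088174*(770135088875/846116135494 - 1537529/2735825) = -5088174*806026733831492549/2314825676387872550 = -292943162170451483501109/165344691170562325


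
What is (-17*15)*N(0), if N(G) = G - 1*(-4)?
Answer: -1020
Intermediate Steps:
N(G) = 4 + G (N(G) = G + 4 = 4 + G)
(-17*15)*N(0) = (-17*15)*(4 + 0) = -255*4 = -1020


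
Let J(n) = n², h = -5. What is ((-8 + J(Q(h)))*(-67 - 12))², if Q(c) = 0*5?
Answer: 399424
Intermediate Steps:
Q(c) = 0
((-8 + J(Q(h)))*(-67 - 12))² = ((-8 + 0²)*(-67 - 12))² = ((-8 + 0)*(-79))² = (-8*(-79))² = 632² = 399424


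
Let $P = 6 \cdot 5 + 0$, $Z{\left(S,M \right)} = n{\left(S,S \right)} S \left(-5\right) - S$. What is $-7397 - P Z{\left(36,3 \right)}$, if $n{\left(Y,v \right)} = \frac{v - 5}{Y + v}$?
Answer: $-3992$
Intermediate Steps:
$n{\left(Y,v \right)} = \frac{-5 + v}{Y + v}$
$Z{\left(S,M \right)} = \frac{25}{2} - \frac{7 S}{2}$ ($Z{\left(S,M \right)} = \frac{-5 + S}{S + S} S \left(-5\right) - S = \frac{-5 + S}{2 S} \left(- 5 S\right) - S = \left(\frac{25}{2} - \frac{5 S}{2}\right) - S = \frac{25}{2} - \frac{7 S}{2}$)
$P = 30$ ($P = 30 + 0 = 30$)
$-7397 - P Z{\left(36,3 \right)} = -7397 - 30 \left(\frac{25}{2} - 126\right) = -7397 - 30 \left(- \frac{227}{2}\right) = -7397 - -3405 = -7397 + 3405 = -3992$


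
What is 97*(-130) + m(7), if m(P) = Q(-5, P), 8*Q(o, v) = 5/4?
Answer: -403515/32 ≈ -12610.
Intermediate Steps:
Q(o, v) = 5/32 (Q(o, v) = (5/4)/8 = (5*(¼))/8 = (⅛)*(5/4) = 5/32)
m(P) = 5/32
97*(-130) + m(7) = 97*(-130) + 5/32 = -12610 + 5/32 = -403515/32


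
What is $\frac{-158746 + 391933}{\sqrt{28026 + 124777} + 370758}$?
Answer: $\frac{86455945746}{137461341761} - \frac{233187 \sqrt{152803}}{137461341761} \approx 0.62828$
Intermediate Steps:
$\frac{-158746 + 391933}{\sqrt{28026 + 124777} + 370758} = \frac{233187}{\sqrt{152803} + 370758} = \frac{233187}{370758 + \sqrt{152803}}$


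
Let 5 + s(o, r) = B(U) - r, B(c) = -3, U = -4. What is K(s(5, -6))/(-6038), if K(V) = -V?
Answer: -1/3019 ≈ -0.00033124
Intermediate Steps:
s(o, r) = -8 - r (s(o, r) = -5 + (-3 - r) = -8 - r)
K(s(5, -6))/(-6038) = -(-8 - 1*(-6))/(-6038) = -(-8 + 6)*(-1/6038) = -1*(-2)*(-1/6038) = 2*(-1/6038) = -1/3019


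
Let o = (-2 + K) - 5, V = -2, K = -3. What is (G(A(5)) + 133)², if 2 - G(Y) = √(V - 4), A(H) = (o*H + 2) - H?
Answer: (135 - I*√6)² ≈ 18219.0 - 661.36*I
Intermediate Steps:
o = -10 (o = (-2 - 3) - 5 = -5 - 5 = -10)
A(H) = 2 - 11*H (A(H) = (-10*H + 2) - H = (2 - 10*H) - H = 2 - 11*H)
G(Y) = 2 - I*√6 (G(Y) = 2 - √(-2 - 4) = 2 - √(-6) = 2 - I*√6)
(G(A(5)) + 133)² = ((2 - I*√6) + 133)² = (135 - I*√6)²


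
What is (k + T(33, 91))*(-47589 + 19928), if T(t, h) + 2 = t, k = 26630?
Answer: -737469921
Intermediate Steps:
T(t, h) = -2 + t
(k + T(33, 91))*(-47589 + 19928) = (26630 + (-2 + 33))*(-47589 + 19928) = (26630 + 31)*(-27661) = 26661*(-27661) = -737469921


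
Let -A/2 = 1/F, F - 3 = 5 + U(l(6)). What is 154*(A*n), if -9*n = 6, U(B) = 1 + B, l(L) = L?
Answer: 616/45 ≈ 13.689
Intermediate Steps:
n = -⅔ (n = -⅑*6 = -⅔ ≈ -0.66667)
F = 15 (F = 3 + (5 + (1 + 6)) = 3 + (5 + 7) = 3 + 12 = 15)
A = -2/15 ≈ -0.13333
154*(A*n) = 154*(-2/15*(-⅔)) = 154*(4/45) = 616/45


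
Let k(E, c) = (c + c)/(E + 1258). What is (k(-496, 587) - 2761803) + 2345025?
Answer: -158791831/381 ≈ -4.1678e+5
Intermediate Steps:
k(E, c) = 2*c/(1258 + E) (k(E, c) = (2*c)/(1258 + E) = 2*c/(1258 + E))
(k(-496, 587) - 2761803) + 2345025 = (2*587/(1258 - 496) - 2761803) + 2345025 = (2*587/762 - 2761803) + 2345025 = (2*587*(1/762) - 2761803) + 2345025 = (587/381 - 2761803) + 2345025 = -1052246356/381 + 2345025 = -158791831/381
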